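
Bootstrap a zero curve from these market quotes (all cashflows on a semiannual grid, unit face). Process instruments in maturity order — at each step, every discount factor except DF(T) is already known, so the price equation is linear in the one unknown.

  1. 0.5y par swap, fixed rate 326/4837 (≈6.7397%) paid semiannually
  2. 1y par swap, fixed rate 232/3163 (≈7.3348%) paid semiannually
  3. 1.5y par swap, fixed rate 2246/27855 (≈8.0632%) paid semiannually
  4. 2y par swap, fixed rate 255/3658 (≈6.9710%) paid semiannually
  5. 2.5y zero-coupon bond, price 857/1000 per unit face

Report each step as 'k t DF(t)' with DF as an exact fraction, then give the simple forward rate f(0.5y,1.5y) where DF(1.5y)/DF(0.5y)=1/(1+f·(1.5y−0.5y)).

1 1/2 4837/5000
2 1 1163/1250
3 3/2 8877/10000
4 2 349/400
5 5/2 857/1000
f(0.5y,1.5y) = ((4837/5000)/(8877/10000) − 1)/(1) = 797/8877 ≈ 8.9783%

step 1 [0.5y] swap r/2=163/4837: DF=(1 − 163/4837·(0))/(1+163/4837) = 4837/5000 ≈ 0.967400
step 2 [1y] swap r/2=116/3163: DF=(1 − 116/3163·(0.967400))/(1+116/3163) = 1163/1250 ≈ 0.930400
step 3 [1.5y] swap r/2=1123/27855: DF=(1 − 1123/27855·(0.967400+0.930400))/(1+1123/27855) = 8877/10000 ≈ 0.887700
step 4 [2y] swap r/2=255/7316: DF=(1 − 255/7316·(0.967400+0.930400+0.887700))/(1+255/7316) = 349/400 ≈ 0.872500
step 5 [2.5y] zero: DF = P = 857/1000 ≈ 0.857000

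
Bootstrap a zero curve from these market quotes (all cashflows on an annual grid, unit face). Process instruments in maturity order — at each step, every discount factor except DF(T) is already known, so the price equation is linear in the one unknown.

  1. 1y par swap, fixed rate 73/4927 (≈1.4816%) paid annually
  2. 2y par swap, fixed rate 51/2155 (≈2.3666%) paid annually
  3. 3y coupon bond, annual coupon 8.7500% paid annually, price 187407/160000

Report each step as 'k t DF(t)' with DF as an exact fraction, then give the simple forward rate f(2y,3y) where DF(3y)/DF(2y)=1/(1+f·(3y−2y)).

step 1 [1y] swap r/1=73/4927: DF=(1 − 73/4927·(0))/(1+73/4927) = 4927/5000 ≈ 0.985400
step 2 [2y] swap r/1=51/2155: DF=(1 − 51/2155·(0.985400))/(1+51/2155) = 9541/10000 ≈ 0.954100
step 3 [3y] bond c/1=7/80: DF=(187407/160000 − 7/80·(0.985400+0.954100))/(1+7/80) = 921/1000 ≈ 0.921000

1 1 4927/5000
2 2 9541/10000
3 3 921/1000
f(2y,3y) = ((9541/10000)/(921/1000) − 1)/(1) = 331/9210 ≈ 3.5939%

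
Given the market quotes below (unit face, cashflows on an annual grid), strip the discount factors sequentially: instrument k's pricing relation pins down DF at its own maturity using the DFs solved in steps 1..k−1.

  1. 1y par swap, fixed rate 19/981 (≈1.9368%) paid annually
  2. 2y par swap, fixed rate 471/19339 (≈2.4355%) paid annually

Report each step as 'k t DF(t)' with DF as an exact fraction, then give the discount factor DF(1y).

step 1 [1y] swap r/1=19/981: DF=(1 − 19/981·(0))/(1+19/981) = 981/1000 ≈ 0.981000
step 2 [2y] swap r/1=471/19339: DF=(1 − 471/19339·(0.981000))/(1+471/19339) = 9529/10000 ≈ 0.952900

1 1 981/1000
2 2 9529/10000
DF(1y) = 981/1000 ≈ 0.981000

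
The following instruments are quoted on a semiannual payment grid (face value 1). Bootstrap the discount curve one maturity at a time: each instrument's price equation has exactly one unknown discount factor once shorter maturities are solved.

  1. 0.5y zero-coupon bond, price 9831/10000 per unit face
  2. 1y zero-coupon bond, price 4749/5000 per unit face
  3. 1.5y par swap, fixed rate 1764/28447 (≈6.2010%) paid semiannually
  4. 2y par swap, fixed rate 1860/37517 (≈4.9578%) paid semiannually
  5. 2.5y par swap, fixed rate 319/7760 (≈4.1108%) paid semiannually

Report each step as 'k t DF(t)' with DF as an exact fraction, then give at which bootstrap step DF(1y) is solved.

step 1 [0.5y] zero: DF = P = 9831/10000 ≈ 0.983100
step 2 [1y] zero: DF = P = 4749/5000 ≈ 0.949800
step 3 [1.5y] swap r/2=882/28447: DF=(1 − 882/28447·(0.983100+0.949800))/(1+882/28447) = 4559/5000 ≈ 0.911800
step 4 [2y] swap r/2=930/37517: DF=(1 − 930/37517·(0.983100+0.949800+0.911800))/(1+930/37517) = 907/1000 ≈ 0.907000
step 5 [2.5y] swap r/2=319/15520: DF=(1 − 319/15520·(0.983100+0.949800+0.911800+0.907000))/(1+319/15520) = 9043/10000 ≈ 0.904300

1 1/2 9831/10000
2 1 4749/5000
3 3/2 4559/5000
4 2 907/1000
5 5/2 9043/10000
DF(1y) is solved at step 2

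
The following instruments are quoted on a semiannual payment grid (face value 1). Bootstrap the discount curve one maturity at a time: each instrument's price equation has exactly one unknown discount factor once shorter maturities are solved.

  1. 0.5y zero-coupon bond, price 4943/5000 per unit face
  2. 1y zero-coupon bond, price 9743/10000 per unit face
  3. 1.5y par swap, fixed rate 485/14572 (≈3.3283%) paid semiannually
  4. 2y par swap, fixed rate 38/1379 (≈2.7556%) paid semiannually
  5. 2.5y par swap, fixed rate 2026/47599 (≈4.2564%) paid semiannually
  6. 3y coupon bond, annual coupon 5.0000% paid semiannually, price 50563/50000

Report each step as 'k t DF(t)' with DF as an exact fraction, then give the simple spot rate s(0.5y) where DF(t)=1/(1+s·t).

1 1/2 4943/5000
2 1 9743/10000
3 3/2 1903/2000
4 2 2367/2500
5 5/2 8987/10000
6 3 1741/2000
s(0.5y) = (1/(4943/5000) − 1)/(1/2) = 114/4943 ≈ 2.3063%

step 1 [0.5y] zero: DF = P = 4943/5000 ≈ 0.988600
step 2 [1y] zero: DF = P = 9743/10000 ≈ 0.974300
step 3 [1.5y] swap r/2=485/29144: DF=(1 − 485/29144·(0.988600+0.974300))/(1+485/29144) = 1903/2000 ≈ 0.951500
step 4 [2y] swap r/2=19/1379: DF=(1 − 19/1379·(0.988600+0.974300+0.951500))/(1+19/1379) = 2367/2500 ≈ 0.946800
step 5 [2.5y] swap r/2=1013/47599: DF=(1 − 1013/47599·(0.988600+0.974300+0.951500+0.946800))/(1+1013/47599) = 8987/10000 ≈ 0.898700
step 6 [3y] bond c/2=1/40: DF=(50563/50000 − 1/40·(0.988600+0.974300+0.951500+0.946800+0.898700))/(1+1/40) = 1741/2000 ≈ 0.870500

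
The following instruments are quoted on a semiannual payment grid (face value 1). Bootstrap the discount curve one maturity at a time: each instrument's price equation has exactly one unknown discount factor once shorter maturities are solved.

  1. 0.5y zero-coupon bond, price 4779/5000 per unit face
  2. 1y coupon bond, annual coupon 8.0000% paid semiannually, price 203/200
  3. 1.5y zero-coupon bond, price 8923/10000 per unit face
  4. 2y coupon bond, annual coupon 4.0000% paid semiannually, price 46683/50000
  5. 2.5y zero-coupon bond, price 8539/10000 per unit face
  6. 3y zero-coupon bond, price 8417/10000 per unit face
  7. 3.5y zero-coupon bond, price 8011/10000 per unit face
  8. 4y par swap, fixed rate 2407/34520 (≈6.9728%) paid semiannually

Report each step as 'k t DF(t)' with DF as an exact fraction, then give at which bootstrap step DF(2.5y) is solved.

step 1 [0.5y] zero: DF = P = 4779/5000 ≈ 0.955800
step 2 [1y] bond c/2=1/25: DF=(203/200 − 1/25·(0.955800))/(1+1/25) = 587/625 ≈ 0.939200
step 3 [1.5y] zero: DF = P = 8923/10000 ≈ 0.892300
step 4 [2y] bond c/2=1/50: DF=(46683/50000 − 1/50·(0.955800+0.939200+0.892300))/(1+1/50) = 8607/10000 ≈ 0.860700
step 5 [2.5y] zero: DF = P = 8539/10000 ≈ 0.853900
step 6 [3y] zero: DF = P = 8417/10000 ≈ 0.841700
step 7 [3.5y] zero: DF = P = 8011/10000 ≈ 0.801100
step 8 [4y] swap r/2=2407/69040: DF=(1 − 2407/69040·(0.955800+0.939200+0.892300+0.860700+0.853900+0.841700+0.801100))/(1+2407/69040) = 7593/10000 ≈ 0.759300

1 1/2 4779/5000
2 1 587/625
3 3/2 8923/10000
4 2 8607/10000
5 5/2 8539/10000
6 3 8417/10000
7 7/2 8011/10000
8 4 7593/10000
DF(2.5y) is solved at step 5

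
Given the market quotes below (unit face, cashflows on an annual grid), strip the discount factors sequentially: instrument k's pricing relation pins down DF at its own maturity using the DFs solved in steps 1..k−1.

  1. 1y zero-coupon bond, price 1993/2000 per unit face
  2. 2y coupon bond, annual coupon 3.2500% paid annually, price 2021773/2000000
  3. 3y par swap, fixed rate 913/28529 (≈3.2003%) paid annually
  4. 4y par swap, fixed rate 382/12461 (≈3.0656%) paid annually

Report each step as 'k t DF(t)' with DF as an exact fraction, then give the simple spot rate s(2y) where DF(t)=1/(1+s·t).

step 1 [1y] zero: DF = P = 1993/2000 ≈ 0.996500
step 2 [2y] bond c/1=13/400: DF=(2021773/2000000 − 13/400·(0.996500))/(1+13/400) = 9477/10000 ≈ 0.947700
step 3 [3y] swap r/1=913/28529: DF=(1 − 913/28529·(0.996500+0.947700))/(1+913/28529) = 9087/10000 ≈ 0.908700
step 4 [4y] swap r/1=382/12461: DF=(1 − 382/12461·(0.996500+0.947700+0.908700))/(1+382/12461) = 4427/5000 ≈ 0.885400

1 1 1993/2000
2 2 9477/10000
3 3 9087/10000
4 4 4427/5000
s(2y) = (1/(9477/10000) − 1)/(2) = 523/18954 ≈ 2.7593%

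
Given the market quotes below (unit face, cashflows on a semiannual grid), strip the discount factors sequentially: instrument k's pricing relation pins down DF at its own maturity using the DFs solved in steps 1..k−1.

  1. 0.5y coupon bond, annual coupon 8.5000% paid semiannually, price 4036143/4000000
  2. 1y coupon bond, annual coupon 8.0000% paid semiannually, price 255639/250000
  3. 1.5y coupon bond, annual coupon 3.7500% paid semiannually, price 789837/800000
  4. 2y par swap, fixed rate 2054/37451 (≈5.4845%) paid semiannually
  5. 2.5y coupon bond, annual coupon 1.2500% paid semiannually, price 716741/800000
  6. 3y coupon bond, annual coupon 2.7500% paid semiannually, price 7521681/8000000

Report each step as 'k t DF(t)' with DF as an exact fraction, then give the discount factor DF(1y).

1 1/2 9679/10000
2 1 473/500
3 3/2 9339/10000
4 2 8973/10000
5 5/2 8671/10000
6 3 8649/10000
DF(1y) = 473/500 ≈ 0.946000

step 1 [0.5y] bond c/2=17/400: DF=(4036143/4000000 − 17/400·(0))/(1+17/400) = 9679/10000 ≈ 0.967900
step 2 [1y] bond c/2=1/25: DF=(255639/250000 − 1/25·(0.967900))/(1+1/25) = 473/500 ≈ 0.946000
step 3 [1.5y] bond c/2=3/160: DF=(789837/800000 − 3/160·(0.967900+0.946000))/(1+3/160) = 9339/10000 ≈ 0.933900
step 4 [2y] swap r/2=1027/37451: DF=(1 − 1027/37451·(0.967900+0.946000+0.933900))/(1+1027/37451) = 8973/10000 ≈ 0.897300
step 5 [2.5y] bond c/2=1/160: DF=(716741/800000 − 1/160·(0.967900+0.946000+0.933900+0.897300))/(1+1/160) = 8671/10000 ≈ 0.867100
step 6 [3y] bond c/2=11/800: DF=(7521681/8000000 − 11/800·(0.967900+0.946000+0.933900+0.897300+0.867100))/(1+11/800) = 8649/10000 ≈ 0.864900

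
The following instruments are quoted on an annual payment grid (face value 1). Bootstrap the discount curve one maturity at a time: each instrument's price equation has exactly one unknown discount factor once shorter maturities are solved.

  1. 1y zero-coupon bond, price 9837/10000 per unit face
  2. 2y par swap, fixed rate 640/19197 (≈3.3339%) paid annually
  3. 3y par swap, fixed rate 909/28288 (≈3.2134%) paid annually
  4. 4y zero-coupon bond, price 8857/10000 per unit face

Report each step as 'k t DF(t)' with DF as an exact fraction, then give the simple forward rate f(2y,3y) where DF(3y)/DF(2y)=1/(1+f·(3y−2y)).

step 1 [1y] zero: DF = P = 9837/10000 ≈ 0.983700
step 2 [2y] swap r/1=640/19197: DF=(1 − 640/19197·(0.983700))/(1+640/19197) = 117/125 ≈ 0.936000
step 3 [3y] swap r/1=909/28288: DF=(1 − 909/28288·(0.983700+0.936000))/(1+909/28288) = 9091/10000 ≈ 0.909100
step 4 [4y] zero: DF = P = 8857/10000 ≈ 0.885700

1 1 9837/10000
2 2 117/125
3 3 9091/10000
4 4 8857/10000
f(2y,3y) = ((117/125)/(9091/10000) − 1)/(1) = 269/9091 ≈ 2.9590%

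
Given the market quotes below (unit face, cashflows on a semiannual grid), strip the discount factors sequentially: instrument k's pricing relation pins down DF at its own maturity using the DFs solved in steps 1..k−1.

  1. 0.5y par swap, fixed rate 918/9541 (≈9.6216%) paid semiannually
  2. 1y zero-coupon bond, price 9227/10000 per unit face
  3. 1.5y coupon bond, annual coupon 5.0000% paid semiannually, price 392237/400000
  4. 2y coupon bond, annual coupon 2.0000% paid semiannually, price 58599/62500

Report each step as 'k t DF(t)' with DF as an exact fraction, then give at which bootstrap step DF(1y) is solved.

step 1 [0.5y] swap r/2=459/9541: DF=(1 − 459/9541·(0))/(1+459/9541) = 9541/10000 ≈ 0.954100
step 2 [1y] zero: DF = P = 9227/10000 ≈ 0.922700
step 3 [1.5y] bond c/2=1/40: DF=(392237/400000 − 1/40·(0.954100+0.922700))/(1+1/40) = 9109/10000 ≈ 0.910900
step 4 [2y] bond c/2=1/100: DF=(58599/62500 − 1/100·(0.954100+0.922700+0.910900))/(1+1/100) = 9007/10000 ≈ 0.900700

1 1/2 9541/10000
2 1 9227/10000
3 3/2 9109/10000
4 2 9007/10000
DF(1y) is solved at step 2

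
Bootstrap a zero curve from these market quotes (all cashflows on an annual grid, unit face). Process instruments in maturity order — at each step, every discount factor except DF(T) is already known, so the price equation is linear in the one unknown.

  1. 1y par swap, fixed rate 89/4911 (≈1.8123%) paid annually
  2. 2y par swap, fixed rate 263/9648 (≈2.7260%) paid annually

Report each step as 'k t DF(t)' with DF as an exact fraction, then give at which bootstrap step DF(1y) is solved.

1 1 4911/5000
2 2 4737/5000
DF(1y) is solved at step 1

step 1 [1y] swap r/1=89/4911: DF=(1 − 89/4911·(0))/(1+89/4911) = 4911/5000 ≈ 0.982200
step 2 [2y] swap r/1=263/9648: DF=(1 − 263/9648·(0.982200))/(1+263/9648) = 4737/5000 ≈ 0.947400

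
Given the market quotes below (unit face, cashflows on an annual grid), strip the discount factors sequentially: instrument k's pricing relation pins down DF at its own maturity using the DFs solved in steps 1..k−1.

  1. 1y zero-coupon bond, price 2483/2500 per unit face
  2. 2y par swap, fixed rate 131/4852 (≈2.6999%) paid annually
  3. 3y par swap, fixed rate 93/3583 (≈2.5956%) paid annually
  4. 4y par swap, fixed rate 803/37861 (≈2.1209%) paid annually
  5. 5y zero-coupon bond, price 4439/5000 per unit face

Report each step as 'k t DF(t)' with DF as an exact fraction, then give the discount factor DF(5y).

1 1 2483/2500
2 2 2369/2500
3 3 1157/1250
4 4 9197/10000
5 5 4439/5000
DF(5y) = 4439/5000 ≈ 0.887800

step 1 [1y] zero: DF = P = 2483/2500 ≈ 0.993200
step 2 [2y] swap r/1=131/4852: DF=(1 − 131/4852·(0.993200))/(1+131/4852) = 2369/2500 ≈ 0.947600
step 3 [3y] swap r/1=93/3583: DF=(1 − 93/3583·(0.993200+0.947600))/(1+93/3583) = 1157/1250 ≈ 0.925600
step 4 [4y] swap r/1=803/37861: DF=(1 − 803/37861·(0.993200+0.947600+0.925600))/(1+803/37861) = 9197/10000 ≈ 0.919700
step 5 [5y] zero: DF = P = 4439/5000 ≈ 0.887800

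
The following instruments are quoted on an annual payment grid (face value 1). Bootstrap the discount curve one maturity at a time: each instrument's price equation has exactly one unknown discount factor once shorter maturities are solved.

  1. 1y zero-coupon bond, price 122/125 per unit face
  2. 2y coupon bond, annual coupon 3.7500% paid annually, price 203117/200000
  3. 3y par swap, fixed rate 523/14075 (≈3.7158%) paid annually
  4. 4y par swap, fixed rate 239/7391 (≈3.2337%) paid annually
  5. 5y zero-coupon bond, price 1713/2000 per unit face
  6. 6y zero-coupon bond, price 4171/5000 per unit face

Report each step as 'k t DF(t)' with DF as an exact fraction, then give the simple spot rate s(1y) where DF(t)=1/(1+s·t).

1 1 122/125
2 2 2359/2500
3 3 4477/5000
4 4 1761/2000
5 5 1713/2000
6 6 4171/5000
s(1y) = (1/(122/125) − 1)/(1) = 3/122 ≈ 2.4590%

step 1 [1y] zero: DF = P = 122/125 ≈ 0.976000
step 2 [2y] bond c/1=3/80: DF=(203117/200000 − 3/80·(0.976000))/(1+3/80) = 2359/2500 ≈ 0.943600
step 3 [3y] swap r/1=523/14075: DF=(1 − 523/14075·(0.976000+0.943600))/(1+523/14075) = 4477/5000 ≈ 0.895400
step 4 [4y] swap r/1=239/7391: DF=(1 − 239/7391·(0.976000+0.943600+0.895400))/(1+239/7391) = 1761/2000 ≈ 0.880500
step 5 [5y] zero: DF = P = 1713/2000 ≈ 0.856500
step 6 [6y] zero: DF = P = 4171/5000 ≈ 0.834200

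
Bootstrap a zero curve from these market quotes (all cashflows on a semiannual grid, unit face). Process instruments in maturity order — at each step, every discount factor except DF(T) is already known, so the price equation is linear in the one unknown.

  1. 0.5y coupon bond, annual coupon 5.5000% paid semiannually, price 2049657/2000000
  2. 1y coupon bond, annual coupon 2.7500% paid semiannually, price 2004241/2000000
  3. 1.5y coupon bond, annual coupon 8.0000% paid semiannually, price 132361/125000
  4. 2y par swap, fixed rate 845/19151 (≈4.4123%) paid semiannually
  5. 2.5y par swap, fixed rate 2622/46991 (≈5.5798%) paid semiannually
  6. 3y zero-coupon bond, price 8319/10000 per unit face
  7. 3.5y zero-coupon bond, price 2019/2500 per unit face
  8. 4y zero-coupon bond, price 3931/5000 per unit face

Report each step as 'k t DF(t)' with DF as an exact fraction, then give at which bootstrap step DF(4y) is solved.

1 1/2 4987/5000
2 1 39/40
3 3/2 9423/10000
4 2 1831/2000
5 5/2 8689/10000
6 3 8319/10000
7 7/2 2019/2500
8 4 3931/5000
DF(4y) is solved at step 8

step 1 [0.5y] bond c/2=11/400: DF=(2049657/2000000 − 11/400·(0))/(1+11/400) = 4987/5000 ≈ 0.997400
step 2 [1y] bond c/2=11/800: DF=(2004241/2000000 − 11/800·(0.997400))/(1+11/800) = 39/40 ≈ 0.975000
step 3 [1.5y] bond c/2=1/25: DF=(132361/125000 − 1/25·(0.997400+0.975000))/(1+1/25) = 9423/10000 ≈ 0.942300
step 4 [2y] swap r/2=845/38302: DF=(1 − 845/38302·(0.997400+0.975000+0.942300))/(1+845/38302) = 1831/2000 ≈ 0.915500
step 5 [2.5y] swap r/2=1311/46991: DF=(1 − 1311/46991·(0.997400+0.975000+0.942300+0.915500))/(1+1311/46991) = 8689/10000 ≈ 0.868900
step 6 [3y] zero: DF = P = 8319/10000 ≈ 0.831900
step 7 [3.5y] zero: DF = P = 2019/2500 ≈ 0.807600
step 8 [4y] zero: DF = P = 3931/5000 ≈ 0.786200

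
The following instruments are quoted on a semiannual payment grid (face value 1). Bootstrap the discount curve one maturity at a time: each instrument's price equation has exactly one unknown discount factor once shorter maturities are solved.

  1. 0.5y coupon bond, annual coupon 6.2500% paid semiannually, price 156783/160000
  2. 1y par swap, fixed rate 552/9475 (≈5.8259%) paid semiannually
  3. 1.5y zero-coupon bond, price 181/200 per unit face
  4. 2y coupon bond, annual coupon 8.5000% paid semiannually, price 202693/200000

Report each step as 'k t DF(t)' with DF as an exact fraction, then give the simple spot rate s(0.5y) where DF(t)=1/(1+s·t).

1 1/2 4751/5000
2 1 1181/1250
3 3/2 181/200
4 2 429/500
s(0.5y) = (1/(4751/5000) − 1)/(1/2) = 498/4751 ≈ 10.4820%

step 1 [0.5y] bond c/2=1/32: DF=(156783/160000 − 1/32·(0))/(1+1/32) = 4751/5000 ≈ 0.950200
step 2 [1y] swap r/2=276/9475: DF=(1 − 276/9475·(0.950200))/(1+276/9475) = 1181/1250 ≈ 0.944800
step 3 [1.5y] zero: DF = P = 181/200 ≈ 0.905000
step 4 [2y] bond c/2=17/400: DF=(202693/200000 − 17/400·(0.950200+0.944800+0.905000))/(1+17/400) = 429/500 ≈ 0.858000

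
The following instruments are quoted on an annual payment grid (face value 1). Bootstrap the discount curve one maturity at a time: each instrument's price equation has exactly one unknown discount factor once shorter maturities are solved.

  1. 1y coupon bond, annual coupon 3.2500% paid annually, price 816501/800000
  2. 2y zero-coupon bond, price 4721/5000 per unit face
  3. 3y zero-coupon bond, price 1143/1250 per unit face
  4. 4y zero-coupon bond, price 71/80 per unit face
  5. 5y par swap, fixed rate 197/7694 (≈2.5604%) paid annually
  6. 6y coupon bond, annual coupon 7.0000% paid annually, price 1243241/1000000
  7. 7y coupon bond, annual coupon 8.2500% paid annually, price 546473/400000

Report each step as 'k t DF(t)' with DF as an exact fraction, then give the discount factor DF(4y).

1 1 1977/2000
2 2 4721/5000
3 3 1143/1250
4 4 71/80
5 5 4409/5000
6 6 8599/10000
7 7 8447/10000
DF(4y) = 71/80 ≈ 0.887500

step 1 [1y] bond c/1=13/400: DF=(816501/800000 − 13/400·(0))/(1+13/400) = 1977/2000 ≈ 0.988500
step 2 [2y] zero: DF = P = 4721/5000 ≈ 0.944200
step 3 [3y] zero: DF = P = 1143/1250 ≈ 0.914400
step 4 [4y] zero: DF = P = 71/80 ≈ 0.887500
step 5 [5y] swap r/1=197/7694: DF=(1 − 197/7694·(0.988500+0.944200+0.914400+0.887500))/(1+197/7694) = 4409/5000 ≈ 0.881800
step 6 [6y] bond c/1=7/100: DF=(1243241/1000000 − 7/100·(0.988500+0.944200+0.914400+0.887500+0.881800))/(1+7/100) = 8599/10000 ≈ 0.859900
step 7 [7y] bond c/1=33/400: DF=(546473/400000 − 33/400·(0.988500+0.944200+0.914400+0.887500+0.881800+0.859900))/(1+33/400) = 8447/10000 ≈ 0.844700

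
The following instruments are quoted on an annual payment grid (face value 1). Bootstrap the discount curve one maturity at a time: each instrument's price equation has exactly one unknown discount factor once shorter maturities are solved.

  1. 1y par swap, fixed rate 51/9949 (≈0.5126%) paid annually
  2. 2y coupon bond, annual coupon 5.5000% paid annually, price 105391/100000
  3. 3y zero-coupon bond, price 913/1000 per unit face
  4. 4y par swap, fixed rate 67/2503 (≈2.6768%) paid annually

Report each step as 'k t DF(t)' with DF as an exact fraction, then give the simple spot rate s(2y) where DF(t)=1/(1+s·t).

1 1 9949/10000
2 2 9471/10000
3 3 913/1000
4 4 1799/2000
s(2y) = (1/(9471/10000) − 1)/(2) = 529/18942 ≈ 2.7927%

step 1 [1y] swap r/1=51/9949: DF=(1 − 51/9949·(0))/(1+51/9949) = 9949/10000 ≈ 0.994900
step 2 [2y] bond c/1=11/200: DF=(105391/100000 − 11/200·(0.994900))/(1+11/200) = 9471/10000 ≈ 0.947100
step 3 [3y] zero: DF = P = 913/1000 ≈ 0.913000
step 4 [4y] swap r/1=67/2503: DF=(1 − 67/2503·(0.994900+0.947100+0.913000))/(1+67/2503) = 1799/2000 ≈ 0.899500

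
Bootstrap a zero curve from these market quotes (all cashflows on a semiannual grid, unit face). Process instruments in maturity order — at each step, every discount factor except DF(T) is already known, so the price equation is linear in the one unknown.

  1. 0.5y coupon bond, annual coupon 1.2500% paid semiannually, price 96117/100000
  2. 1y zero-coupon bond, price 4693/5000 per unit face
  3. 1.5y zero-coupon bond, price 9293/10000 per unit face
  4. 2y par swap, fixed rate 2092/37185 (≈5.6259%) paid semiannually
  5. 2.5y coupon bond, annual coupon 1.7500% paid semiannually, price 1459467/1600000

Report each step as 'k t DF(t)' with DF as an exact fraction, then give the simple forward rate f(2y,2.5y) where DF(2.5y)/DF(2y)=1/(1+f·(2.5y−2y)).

1 1/2 597/625
2 1 4693/5000
3 3/2 9293/10000
4 2 4477/5000
5 5/2 109/125
f(2y,2.5y) = ((4477/5000)/(109/125) − 1)/(1/2) = 117/2180 ≈ 5.3670%

step 1 [0.5y] bond c/2=1/160: DF=(96117/100000 − 1/160·(0))/(1+1/160) = 597/625 ≈ 0.955200
step 2 [1y] zero: DF = P = 4693/5000 ≈ 0.938600
step 3 [1.5y] zero: DF = P = 9293/10000 ≈ 0.929300
step 4 [2y] swap r/2=1046/37185: DF=(1 − 1046/37185·(0.955200+0.938600+0.929300))/(1+1046/37185) = 4477/5000 ≈ 0.895400
step 5 [2.5y] bond c/2=7/800: DF=(1459467/1600000 − 7/800·(0.955200+0.938600+0.929300+0.895400))/(1+7/800) = 109/125 ≈ 0.872000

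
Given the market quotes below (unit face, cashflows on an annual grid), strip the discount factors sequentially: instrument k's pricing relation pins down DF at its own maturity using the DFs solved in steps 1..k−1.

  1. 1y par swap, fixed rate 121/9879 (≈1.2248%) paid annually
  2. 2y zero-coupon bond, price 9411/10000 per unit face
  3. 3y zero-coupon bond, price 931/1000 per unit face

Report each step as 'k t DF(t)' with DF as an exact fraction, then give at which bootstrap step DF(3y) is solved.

step 1 [1y] swap r/1=121/9879: DF=(1 − 121/9879·(0))/(1+121/9879) = 9879/10000 ≈ 0.987900
step 2 [2y] zero: DF = P = 9411/10000 ≈ 0.941100
step 3 [3y] zero: DF = P = 931/1000 ≈ 0.931000

1 1 9879/10000
2 2 9411/10000
3 3 931/1000
DF(3y) is solved at step 3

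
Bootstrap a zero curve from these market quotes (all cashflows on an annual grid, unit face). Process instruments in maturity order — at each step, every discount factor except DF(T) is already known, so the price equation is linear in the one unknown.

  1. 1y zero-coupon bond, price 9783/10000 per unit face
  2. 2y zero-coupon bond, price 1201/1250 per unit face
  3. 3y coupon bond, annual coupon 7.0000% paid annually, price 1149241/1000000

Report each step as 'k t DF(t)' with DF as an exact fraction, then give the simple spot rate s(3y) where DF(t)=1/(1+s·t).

step 1 [1y] zero: DF = P = 9783/10000 ≈ 0.978300
step 2 [2y] zero: DF = P = 1201/1250 ≈ 0.960800
step 3 [3y] bond c/1=7/100: DF=(1149241/1000000 − 7/100·(0.978300+0.960800))/(1+7/100) = 592/625 ≈ 0.947200

1 1 9783/10000
2 2 1201/1250
3 3 592/625
s(3y) = (1/(592/625) − 1)/(3) = 11/592 ≈ 1.8581%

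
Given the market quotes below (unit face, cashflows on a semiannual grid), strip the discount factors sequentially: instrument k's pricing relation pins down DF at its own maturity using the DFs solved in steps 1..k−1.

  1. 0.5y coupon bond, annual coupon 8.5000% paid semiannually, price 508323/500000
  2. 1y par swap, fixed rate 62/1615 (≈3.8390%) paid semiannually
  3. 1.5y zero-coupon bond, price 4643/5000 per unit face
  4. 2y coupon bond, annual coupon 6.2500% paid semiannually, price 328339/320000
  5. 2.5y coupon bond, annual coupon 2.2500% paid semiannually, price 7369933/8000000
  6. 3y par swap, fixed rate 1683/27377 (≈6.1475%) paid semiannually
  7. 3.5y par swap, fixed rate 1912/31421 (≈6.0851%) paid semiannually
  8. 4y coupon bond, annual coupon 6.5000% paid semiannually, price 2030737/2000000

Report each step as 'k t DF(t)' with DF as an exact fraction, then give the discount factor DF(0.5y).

1 1/2 1219/1250
2 1 2407/2500
3 3/2 4643/5000
4 2 9081/10000
5 5/2 869/1000
6 3 8317/10000
7 7/2 1011/1250
8 4 491/625
DF(0.5y) = 1219/1250 ≈ 0.975200

step 1 [0.5y] bond c/2=17/400: DF=(508323/500000 − 17/400·(0))/(1+17/400) = 1219/1250 ≈ 0.975200
step 2 [1y] swap r/2=31/1615: DF=(1 − 31/1615·(0.975200))/(1+31/1615) = 2407/2500 ≈ 0.962800
step 3 [1.5y] zero: DF = P = 4643/5000 ≈ 0.928600
step 4 [2y] bond c/2=1/32: DF=(328339/320000 − 1/32·(0.975200+0.962800+0.928600))/(1+1/32) = 9081/10000 ≈ 0.908100
step 5 [2.5y] bond c/2=9/800: DF=(7369933/8000000 − 9/800·(0.975200+0.962800+0.928600+0.908100))/(1+9/800) = 869/1000 ≈ 0.869000
step 6 [3y] swap r/2=1683/54754: DF=(1 − 1683/54754·(0.975200+0.962800+0.928600+0.908100+0.869000))/(1+1683/54754) = 8317/10000 ≈ 0.831700
step 7 [3.5y] swap r/2=956/31421: DF=(1 − 956/31421·(0.975200+0.962800+0.928600+0.908100+0.869000+0.831700))/(1+956/31421) = 1011/1250 ≈ 0.808800
step 8 [4y] bond c/2=13/400: DF=(2030737/2000000 − 13/400·(0.975200+0.962800+0.928600+0.908100+0.869000+0.831700+0.808800))/(1+13/400) = 491/625 ≈ 0.785600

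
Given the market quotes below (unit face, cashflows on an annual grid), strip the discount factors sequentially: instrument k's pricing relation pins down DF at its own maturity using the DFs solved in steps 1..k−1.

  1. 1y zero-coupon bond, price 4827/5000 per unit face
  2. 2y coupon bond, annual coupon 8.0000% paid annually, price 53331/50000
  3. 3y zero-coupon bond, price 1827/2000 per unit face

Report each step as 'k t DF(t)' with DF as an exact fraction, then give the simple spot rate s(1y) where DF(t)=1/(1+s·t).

1 1 4827/5000
2 2 9161/10000
3 3 1827/2000
s(1y) = (1/(4827/5000) − 1)/(1) = 173/4827 ≈ 3.5840%

step 1 [1y] zero: DF = P = 4827/5000 ≈ 0.965400
step 2 [2y] bond c/1=2/25: DF=(53331/50000 − 2/25·(0.965400))/(1+2/25) = 9161/10000 ≈ 0.916100
step 3 [3y] zero: DF = P = 1827/2000 ≈ 0.913500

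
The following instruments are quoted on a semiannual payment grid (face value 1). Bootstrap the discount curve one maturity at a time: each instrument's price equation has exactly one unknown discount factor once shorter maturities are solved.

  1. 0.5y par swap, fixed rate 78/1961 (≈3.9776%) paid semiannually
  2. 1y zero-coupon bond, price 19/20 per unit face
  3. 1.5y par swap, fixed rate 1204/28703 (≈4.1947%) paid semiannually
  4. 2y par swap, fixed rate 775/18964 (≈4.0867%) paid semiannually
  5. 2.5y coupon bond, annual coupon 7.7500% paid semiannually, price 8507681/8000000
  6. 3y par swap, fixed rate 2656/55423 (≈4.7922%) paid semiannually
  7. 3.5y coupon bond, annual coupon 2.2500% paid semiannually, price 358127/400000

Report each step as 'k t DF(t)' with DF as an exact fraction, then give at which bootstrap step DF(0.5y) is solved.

1 1/2 1961/2000
2 1 19/20
3 3/2 4699/5000
4 2 369/400
5 5/2 8823/10000
6 3 542/625
7 7/2 8237/10000
DF(0.5y) is solved at step 1

step 1 [0.5y] swap r/2=39/1961: DF=(1 − 39/1961·(0))/(1+39/1961) = 1961/2000 ≈ 0.980500
step 2 [1y] zero: DF = P = 19/20 ≈ 0.950000
step 3 [1.5y] swap r/2=602/28703: DF=(1 − 602/28703·(0.980500+0.950000))/(1+602/28703) = 4699/5000 ≈ 0.939800
step 4 [2y] swap r/2=775/37928: DF=(1 − 775/37928·(0.980500+0.950000+0.939800))/(1+775/37928) = 369/400 ≈ 0.922500
step 5 [2.5y] bond c/2=31/800: DF=(8507681/8000000 − 31/800·(0.980500+0.950000+0.939800+0.922500))/(1+31/800) = 8823/10000 ≈ 0.882300
step 6 [3y] swap r/2=1328/55423: DF=(1 − 1328/55423·(0.980500+0.950000+0.939800+0.922500+0.882300))/(1+1328/55423) = 542/625 ≈ 0.867200
step 7 [3.5y] bond c/2=9/800: DF=(358127/400000 − 9/800·(0.980500+0.950000+0.939800+0.922500+0.882300+0.867200))/(1+9/800) = 8237/10000 ≈ 0.823700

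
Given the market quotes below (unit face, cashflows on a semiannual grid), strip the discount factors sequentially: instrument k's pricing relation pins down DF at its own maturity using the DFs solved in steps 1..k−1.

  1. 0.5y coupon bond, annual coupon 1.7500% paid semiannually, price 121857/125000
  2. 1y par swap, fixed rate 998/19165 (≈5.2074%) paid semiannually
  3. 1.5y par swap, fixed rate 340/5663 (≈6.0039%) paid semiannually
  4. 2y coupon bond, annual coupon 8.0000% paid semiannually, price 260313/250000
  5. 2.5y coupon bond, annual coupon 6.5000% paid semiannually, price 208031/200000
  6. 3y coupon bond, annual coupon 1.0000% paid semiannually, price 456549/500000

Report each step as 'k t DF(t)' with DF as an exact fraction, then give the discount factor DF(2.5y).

step 1 [0.5y] bond c/2=7/800: DF=(121857/125000 − 7/800·(0))/(1+7/800) = 604/625 ≈ 0.966400
step 2 [1y] swap r/2=499/19165: DF=(1 − 499/19165·(0.966400))/(1+499/19165) = 9501/10000 ≈ 0.950100
step 3 [1.5y] swap r/2=170/5663: DF=(1 − 170/5663·(0.966400+0.950100))/(1+170/5663) = 183/200 ≈ 0.915000
step 4 [2y] bond c/2=1/25: DF=(260313/250000 − 1/25·(0.966400+0.950100+0.915000))/(1+1/25) = 8923/10000 ≈ 0.892300
step 5 [2.5y] bond c/2=13/400: DF=(208031/200000 − 13/400·(0.966400+0.950100+0.915000+0.892300))/(1+13/400) = 4451/5000 ≈ 0.890200
step 6 [3y] bond c/2=1/200: DF=(456549/500000 − 1/200·(0.966400+0.950100+0.915000+0.892300+0.890200))/(1+1/200) = 1107/1250 ≈ 0.885600

1 1/2 604/625
2 1 9501/10000
3 3/2 183/200
4 2 8923/10000
5 5/2 4451/5000
6 3 1107/1250
DF(2.5y) = 4451/5000 ≈ 0.890200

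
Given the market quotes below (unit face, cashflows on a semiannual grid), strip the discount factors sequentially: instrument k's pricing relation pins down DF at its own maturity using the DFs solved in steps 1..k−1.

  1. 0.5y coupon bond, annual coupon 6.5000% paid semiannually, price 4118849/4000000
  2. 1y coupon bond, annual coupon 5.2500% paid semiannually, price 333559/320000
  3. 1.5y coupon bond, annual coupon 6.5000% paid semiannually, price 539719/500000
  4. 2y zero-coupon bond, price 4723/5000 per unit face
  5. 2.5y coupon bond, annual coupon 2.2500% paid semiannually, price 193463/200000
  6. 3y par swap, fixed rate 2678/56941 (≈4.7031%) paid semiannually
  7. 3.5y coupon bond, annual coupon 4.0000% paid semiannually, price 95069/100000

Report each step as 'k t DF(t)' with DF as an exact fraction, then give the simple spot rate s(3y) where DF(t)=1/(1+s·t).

1 1/2 9973/10000
2 1 4951/5000
3 3/2 9829/10000
4 2 4723/5000
5 5/2 913/1000
6 3 8661/10000
7 7/2 2051/2500
s(3y) = (1/(8661/10000) − 1)/(3) = 1339/25983 ≈ 5.1534%

step 1 [0.5y] bond c/2=13/400: DF=(4118849/4000000 − 13/400·(0))/(1+13/400) = 9973/10000 ≈ 0.997300
step 2 [1y] bond c/2=21/800: DF=(333559/320000 − 21/800·(0.997300))/(1+21/800) = 4951/5000 ≈ 0.990200
step 3 [1.5y] bond c/2=13/400: DF=(539719/500000 − 13/400·(0.997300+0.990200))/(1+13/400) = 9829/10000 ≈ 0.982900
step 4 [2y] zero: DF = P = 4723/5000 ≈ 0.944600
step 5 [2.5y] bond c/2=9/800: DF=(193463/200000 − 9/800·(0.997300+0.990200+0.982900+0.944600))/(1+9/800) = 913/1000 ≈ 0.913000
step 6 [3y] swap r/2=1339/56941: DF=(1 − 1339/56941·(0.997300+0.990200+0.982900+0.944600+0.913000))/(1+1339/56941) = 8661/10000 ≈ 0.866100
step 7 [3.5y] bond c/2=1/50: DF=(95069/100000 − 1/50·(0.997300+0.990200+0.982900+0.944600+0.913000+0.866100))/(1+1/50) = 2051/2500 ≈ 0.820400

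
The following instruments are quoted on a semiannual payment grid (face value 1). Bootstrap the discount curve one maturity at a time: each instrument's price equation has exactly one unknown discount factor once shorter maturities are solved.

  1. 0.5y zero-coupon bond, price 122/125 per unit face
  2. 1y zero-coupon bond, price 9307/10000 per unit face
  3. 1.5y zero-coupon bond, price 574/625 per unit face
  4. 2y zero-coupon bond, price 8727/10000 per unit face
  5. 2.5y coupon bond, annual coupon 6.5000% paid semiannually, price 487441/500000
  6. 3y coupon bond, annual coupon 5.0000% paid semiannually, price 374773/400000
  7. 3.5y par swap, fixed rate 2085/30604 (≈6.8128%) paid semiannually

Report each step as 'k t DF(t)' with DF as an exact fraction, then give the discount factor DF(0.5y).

step 1 [0.5y] zero: DF = P = 122/125 ≈ 0.976000
step 2 [1y] zero: DF = P = 9307/10000 ≈ 0.930700
step 3 [1.5y] zero: DF = P = 574/625 ≈ 0.918400
step 4 [2y] zero: DF = P = 8727/10000 ≈ 0.872700
step 5 [2.5y] bond c/2=13/400: DF=(487441/500000 − 13/400·(0.976000+0.930700+0.918400+0.872700))/(1+13/400) = 4139/5000 ≈ 0.827800
step 6 [3y] bond c/2=1/40: DF=(374773/400000 − 1/40·(0.976000+0.930700+0.918400+0.872700+0.827800))/(1+1/40) = 8037/10000 ≈ 0.803700
step 7 [3.5y] swap r/2=2085/61208: DF=(1 − 2085/61208·(0.976000+0.930700+0.918400+0.872700+0.827800+0.803700))/(1+2085/61208) = 1583/2000 ≈ 0.791500

1 1/2 122/125
2 1 9307/10000
3 3/2 574/625
4 2 8727/10000
5 5/2 4139/5000
6 3 8037/10000
7 7/2 1583/2000
DF(0.5y) = 122/125 ≈ 0.976000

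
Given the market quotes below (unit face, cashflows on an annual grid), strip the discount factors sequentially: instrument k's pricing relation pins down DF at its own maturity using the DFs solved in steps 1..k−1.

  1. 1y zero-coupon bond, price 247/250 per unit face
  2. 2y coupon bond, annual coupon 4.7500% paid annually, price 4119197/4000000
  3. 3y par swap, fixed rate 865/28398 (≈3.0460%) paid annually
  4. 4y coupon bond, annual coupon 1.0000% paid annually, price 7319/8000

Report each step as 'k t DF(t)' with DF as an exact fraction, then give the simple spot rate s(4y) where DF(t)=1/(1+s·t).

step 1 [1y] zero: DF = P = 247/250 ≈ 0.988000
step 2 [2y] bond c/1=19/400: DF=(4119197/4000000 − 19/400·(0.988000))/(1+19/400) = 9383/10000 ≈ 0.938300
step 3 [3y] swap r/1=865/28398: DF=(1 − 865/28398·(0.988000+0.938300))/(1+865/28398) = 1827/2000 ≈ 0.913500
step 4 [4y] bond c/1=1/100: DF=(7319/8000 − 1/100·(0.988000+0.938300+0.913500))/(1+1/100) = 8777/10000 ≈ 0.877700

1 1 247/250
2 2 9383/10000
3 3 1827/2000
4 4 8777/10000
s(4y) = (1/(8777/10000) − 1)/(4) = 1223/35108 ≈ 3.4835%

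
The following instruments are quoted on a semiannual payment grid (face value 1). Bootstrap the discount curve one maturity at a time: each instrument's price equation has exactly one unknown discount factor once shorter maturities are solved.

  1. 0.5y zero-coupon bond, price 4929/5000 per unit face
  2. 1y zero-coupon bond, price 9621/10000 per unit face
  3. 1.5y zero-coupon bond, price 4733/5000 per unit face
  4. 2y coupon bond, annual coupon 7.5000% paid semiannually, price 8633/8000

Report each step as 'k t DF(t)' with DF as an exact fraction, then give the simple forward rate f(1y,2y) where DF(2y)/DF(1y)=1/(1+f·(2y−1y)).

step 1 [0.5y] zero: DF = P = 4929/5000 ≈ 0.985800
step 2 [1y] zero: DF = P = 9621/10000 ≈ 0.962100
step 3 [1.5y] zero: DF = P = 4733/5000 ≈ 0.946600
step 4 [2y] bond c/2=3/80: DF=(8633/8000 − 3/80·(0.985800+0.962100+0.946600))/(1+3/80) = 1871/2000 ≈ 0.935500

1 1/2 4929/5000
2 1 9621/10000
3 3/2 4733/5000
4 2 1871/2000
f(1y,2y) = ((9621/10000)/(1871/2000) − 1)/(1) = 266/9355 ≈ 2.8434%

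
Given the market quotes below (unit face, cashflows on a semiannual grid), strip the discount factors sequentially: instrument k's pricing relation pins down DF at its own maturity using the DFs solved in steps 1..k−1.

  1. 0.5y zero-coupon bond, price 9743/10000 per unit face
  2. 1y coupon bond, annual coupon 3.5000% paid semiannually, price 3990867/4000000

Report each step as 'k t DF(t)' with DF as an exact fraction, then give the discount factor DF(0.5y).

step 1 [0.5y] zero: DF = P = 9743/10000 ≈ 0.974300
step 2 [1y] bond c/2=7/400: DF=(3990867/4000000 − 7/400·(0.974300))/(1+7/400) = 4819/5000 ≈ 0.963800

1 1/2 9743/10000
2 1 4819/5000
DF(0.5y) = 9743/10000 ≈ 0.974300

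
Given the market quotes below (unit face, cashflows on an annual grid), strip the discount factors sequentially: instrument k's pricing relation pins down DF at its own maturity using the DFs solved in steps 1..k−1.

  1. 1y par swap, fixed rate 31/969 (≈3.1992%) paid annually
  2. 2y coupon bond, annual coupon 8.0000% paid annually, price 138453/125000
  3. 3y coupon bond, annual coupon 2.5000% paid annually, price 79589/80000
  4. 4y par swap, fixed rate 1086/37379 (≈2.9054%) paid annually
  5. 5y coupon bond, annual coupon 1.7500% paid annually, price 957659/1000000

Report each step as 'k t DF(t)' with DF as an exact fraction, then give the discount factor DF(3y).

step 1 [1y] swap r/1=31/969: DF=(1 − 31/969·(0))/(1+31/969) = 969/1000 ≈ 0.969000
step 2 [2y] bond c/1=2/25: DF=(138453/125000 − 2/25·(0.969000))/(1+2/25) = 4769/5000 ≈ 0.953800
step 3 [3y] bond c/1=1/40: DF=(79589/80000 − 1/40·(0.969000+0.953800))/(1+1/40) = 9237/10000 ≈ 0.923700
step 4 [4y] swap r/1=1086/37379: DF=(1 − 1086/37379·(0.969000+0.953800+0.923700))/(1+1086/37379) = 4457/5000 ≈ 0.891400
step 5 [5y] bond c/1=7/400: DF=(957659/1000000 − 7/400·(0.969000+0.953800+0.923700+0.891400))/(1+7/400) = 8769/10000 ≈ 0.876900

1 1 969/1000
2 2 4769/5000
3 3 9237/10000
4 4 4457/5000
5 5 8769/10000
DF(3y) = 9237/10000 ≈ 0.923700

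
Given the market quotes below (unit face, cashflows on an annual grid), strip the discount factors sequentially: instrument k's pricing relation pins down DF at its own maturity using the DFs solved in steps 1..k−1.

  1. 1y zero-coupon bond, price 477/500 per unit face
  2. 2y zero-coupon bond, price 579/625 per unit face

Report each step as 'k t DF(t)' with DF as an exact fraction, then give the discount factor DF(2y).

step 1 [1y] zero: DF = P = 477/500 ≈ 0.954000
step 2 [2y] zero: DF = P = 579/625 ≈ 0.926400

1 1 477/500
2 2 579/625
DF(2y) = 579/625 ≈ 0.926400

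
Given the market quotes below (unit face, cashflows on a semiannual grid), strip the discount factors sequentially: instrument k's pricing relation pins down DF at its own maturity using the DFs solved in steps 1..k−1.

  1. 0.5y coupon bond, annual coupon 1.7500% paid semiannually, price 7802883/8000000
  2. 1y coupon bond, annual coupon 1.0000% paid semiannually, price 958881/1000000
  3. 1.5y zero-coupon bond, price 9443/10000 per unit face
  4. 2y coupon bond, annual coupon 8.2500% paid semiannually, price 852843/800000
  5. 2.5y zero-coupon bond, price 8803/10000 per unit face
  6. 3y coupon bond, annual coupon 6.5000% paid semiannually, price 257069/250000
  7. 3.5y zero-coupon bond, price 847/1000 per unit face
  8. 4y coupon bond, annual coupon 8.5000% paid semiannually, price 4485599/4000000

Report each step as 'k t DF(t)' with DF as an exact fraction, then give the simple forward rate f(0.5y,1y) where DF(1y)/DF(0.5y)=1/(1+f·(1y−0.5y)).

step 1 [0.5y] bond c/2=7/800: DF=(7802883/8000000 − 7/800·(0))/(1+7/800) = 9669/10000 ≈ 0.966900
step 2 [1y] bond c/2=1/200: DF=(958881/1000000 − 1/200·(0.966900))/(1+1/200) = 9493/10000 ≈ 0.949300
step 3 [1.5y] zero: DF = P = 9443/10000 ≈ 0.944300
step 4 [2y] bond c/2=33/800: DF=(852843/800000 − 33/800·(0.966900+0.949300+0.944300))/(1+33/800) = 1821/2000 ≈ 0.910500
step 5 [2.5y] zero: DF = P = 8803/10000 ≈ 0.880300
step 6 [3y] bond c/2=13/400: DF=(257069/250000 − 13/400·(0.966900+0.949300+0.944300+0.910500+0.880300))/(1+13/400) = 1699/2000 ≈ 0.849500
step 7 [3.5y] zero: DF = P = 847/1000 ≈ 0.847000
step 8 [4y] bond c/2=17/400: DF=(4485599/4000000 − 17/400·(0.966900+0.949300+0.944300+0.910500+0.880300+0.849500+0.847000))/(1+17/400) = 8169/10000 ≈ 0.816900

1 1/2 9669/10000
2 1 9493/10000
3 3/2 9443/10000
4 2 1821/2000
5 5/2 8803/10000
6 3 1699/2000
7 7/2 847/1000
8 4 8169/10000
f(0.5y,1y) = ((9669/10000)/(9493/10000) − 1)/(1/2) = 32/863 ≈ 3.7080%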